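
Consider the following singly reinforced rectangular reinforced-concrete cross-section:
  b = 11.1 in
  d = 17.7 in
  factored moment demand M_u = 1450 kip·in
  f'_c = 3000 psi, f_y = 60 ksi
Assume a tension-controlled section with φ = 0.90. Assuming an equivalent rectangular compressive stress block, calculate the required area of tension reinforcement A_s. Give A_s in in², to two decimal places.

A_s ≈ 1.69 in²

M_n = M_u/φ = 1450/0.90 = 1611.11 kip·in.
From M_n = 0.85 f'_c a b (d − a/2):
a = d − √(d² − 2M_n/(0.85 f'_c b)) = 17.7 − √(17.7² − 2 × 1611.11/(0.85 × 3 × 11.1)) = 3.577 in.
A_s = 0.85 f'_c a b / f_y = 0.85 × 3 × 3.577 × 11.1 / 60 = 1.687 in².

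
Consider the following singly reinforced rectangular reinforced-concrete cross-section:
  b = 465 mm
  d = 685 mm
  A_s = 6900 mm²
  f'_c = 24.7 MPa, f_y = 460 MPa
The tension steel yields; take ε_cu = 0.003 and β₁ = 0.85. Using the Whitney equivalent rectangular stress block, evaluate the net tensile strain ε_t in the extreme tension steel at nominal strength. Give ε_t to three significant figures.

ε_t ≈ 0.00237

a = A_s f_y/(0.85 f'_c b) = 325.12 mm.
β₁ = 0.85, so c = a/β₁ = 325.12/0.85 = 382.49 mm.
From the linear strain diagram with ε_cu = 0.003: ε_t = 0.003 (d − c)/c = 0.003 × (685 − 382.49)/382.49 = 0.00237.
ε_t < 0.004 — the section is over-reinforced for flexure under ACI limits.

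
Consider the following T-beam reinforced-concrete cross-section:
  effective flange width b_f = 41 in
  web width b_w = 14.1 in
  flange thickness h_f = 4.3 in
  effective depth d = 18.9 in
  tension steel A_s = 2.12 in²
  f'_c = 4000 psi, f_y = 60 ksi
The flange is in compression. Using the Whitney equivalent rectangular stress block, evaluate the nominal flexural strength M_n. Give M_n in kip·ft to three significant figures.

M_n ≈ 196 kip·ft

Tension: T = A_s f_y = 2.12 × 60 = 127.2 kips.
Try a within the flange: a = T/(0.85 f'_c b_f) = 127.2/(0.85 × 4 × 41) = 0.912 in.
Since a = 0.912 ≤ h_f = 4.3 in, the stress block lies entirely in the flange; analyse as a rectangular beam of width b_f.
M_n = T(d − a/2) = 127.2 × (18.9 − 0.456) = 2346.1 kip·in.
M_n = 2346.1/12 = 195.51 kip·ft.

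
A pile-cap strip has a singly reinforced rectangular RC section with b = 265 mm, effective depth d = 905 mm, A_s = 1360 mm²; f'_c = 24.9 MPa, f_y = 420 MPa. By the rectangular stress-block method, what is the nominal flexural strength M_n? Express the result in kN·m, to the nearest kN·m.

T = A_s f_y = 1360 × 420 = 571200 N = 571.2 kN.
From C = T: a = T/(0.85 f'_c b) = 571200/(0.85 × 24.9 × 265) = 101.84 mm.
M_n = T(d − a/2) = 571.2 kN × (905 − 50.92) mm = 487.85 kN·m.

M_n ≈ 488 kN·m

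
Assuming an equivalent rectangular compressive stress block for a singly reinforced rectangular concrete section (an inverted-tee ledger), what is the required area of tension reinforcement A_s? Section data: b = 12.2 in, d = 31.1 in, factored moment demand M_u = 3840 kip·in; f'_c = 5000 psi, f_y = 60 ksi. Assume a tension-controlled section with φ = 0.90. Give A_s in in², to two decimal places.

M_n = M_u/φ = 3840/0.90 = 4266.67 kip·in.
From M_n = 0.85 f'_c a b (d − a/2):
a = d − √(d² − 2M_n/(0.85 f'_c b)) = 31.1 − √(31.1² − 2 × 4266.67/(0.85 × 5 × 12.2)) = 2.769 in.
A_s = 0.85 f'_c a b / f_y = 0.85 × 5 × 2.769 × 12.2 / 60 = 2.393 in².

A_s ≈ 2.39 in²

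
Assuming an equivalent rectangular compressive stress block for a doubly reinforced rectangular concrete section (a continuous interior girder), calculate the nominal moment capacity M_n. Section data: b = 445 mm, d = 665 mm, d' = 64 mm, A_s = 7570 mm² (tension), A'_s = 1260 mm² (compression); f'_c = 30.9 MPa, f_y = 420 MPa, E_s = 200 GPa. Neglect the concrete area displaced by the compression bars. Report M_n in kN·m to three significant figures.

M_n ≈ 1780 kN·m

Assume both tension and compression steel yield.
Net tension couple steel: A_s − A'_s = 6310 mm².
a = (A_s − A'_s) f_y / (0.85 f'_c b) = 2650200/(0.85 × 30.9 × 445) = 226.75 mm.
c = a/β₁ = 226.75/0.829 = 273.52 mm; ε'_s = 0.003(c − d')/c = 0.0023 ≥ f_y/E_s = 0.0021, so compression steel does yield.
M_n = (A_s − A'_s) f_y (d − a/2) + A'_s f_y (d − d') = [2650200 × (665 − 113.375) + 529200 × (665 − 64)] × 10⁻⁶ = 1461.92 + 318.05 = 1779.97 kN·m.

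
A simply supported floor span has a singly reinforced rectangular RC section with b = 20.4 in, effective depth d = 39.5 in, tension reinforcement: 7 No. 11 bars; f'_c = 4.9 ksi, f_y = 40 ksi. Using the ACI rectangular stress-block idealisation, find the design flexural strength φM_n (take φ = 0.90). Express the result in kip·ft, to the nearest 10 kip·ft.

φM_n ≈ 1210 kip·ft

A_s = 7 × 1.56 = 10.92 in².
T = A_s f_y = 10.92 × 40 = 436.8 kips.
a = T/(0.85 f'_c b) = 436.8/(0.85 × 4.9 × 20.4) = 5.141 in.
M_n = T(d − a/2) = 436.8 × (39.5 − 2.5705) = 16130.8 kip·in = 16130.8/12 = 1344.23 kip·ft.
φM_n = 0.90 × 1344.23 = 1209.81 kip·ft.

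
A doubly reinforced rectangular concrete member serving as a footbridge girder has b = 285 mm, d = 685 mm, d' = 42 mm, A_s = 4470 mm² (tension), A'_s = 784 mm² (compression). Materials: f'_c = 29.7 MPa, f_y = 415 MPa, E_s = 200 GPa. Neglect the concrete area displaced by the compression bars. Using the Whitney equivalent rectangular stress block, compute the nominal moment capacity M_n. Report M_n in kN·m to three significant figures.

Assume both tension and compression steel yield.
Net tension couple steel: A_s − A'_s = 3686 mm².
a = (A_s − A'_s) f_y / (0.85 f'_c b) = 1529690/(0.85 × 29.7 × 285) = 212.61 mm.
c = a/β₁ = 212.61/0.838 = 253.71 mm; ε'_s = 0.003(c − d')/c = 0.0025 ≥ f_y/E_s = 0.0021, so compression steel does yield.
M_n = (A_s − A'_s) f_y (d − a/2) + A'_s f_y (d − d') = [1529690 × (685 − 106.305) + 325360 × (685 − 42)] × 10⁻⁶ = 885.22 + 209.21 = 1094.43 kN·m.

M_n ≈ 1090 kN·m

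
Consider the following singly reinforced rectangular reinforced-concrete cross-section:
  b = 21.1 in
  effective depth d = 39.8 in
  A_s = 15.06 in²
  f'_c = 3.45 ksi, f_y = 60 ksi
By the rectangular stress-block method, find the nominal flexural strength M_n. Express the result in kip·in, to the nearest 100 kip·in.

M_n ≈ 29400 kip·in

T = A_s f_y = 15.06 × 60 = 903.6 kips.
a = T/(0.85 f'_c b) = 903.6/(0.85 × 3.45 × 21.1) = 14.603 in.
M_n = T(d − a/2) = 903.6 × (39.8 − 7.3015) = 29365.6 kip·in.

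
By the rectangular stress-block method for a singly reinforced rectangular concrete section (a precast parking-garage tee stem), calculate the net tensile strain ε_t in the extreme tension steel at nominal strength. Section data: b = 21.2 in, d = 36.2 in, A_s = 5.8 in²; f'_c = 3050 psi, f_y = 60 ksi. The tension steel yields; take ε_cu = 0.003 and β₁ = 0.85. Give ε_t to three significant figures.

ε_t ≈ 0.0116

a = A_s f_y/(0.85 f'_c b) = 6.332 in.
β₁ = 0.85, so c = a/β₁ = 6.332/0.85 = 7.449 in.
From the linear strain diagram with ε_cu = 0.003: ε_t = 0.003 (d − c)/c = 0.003 × (36.2 − 7.449)/7.449 = 0.0116.
Since ε_t ≥ 0.005, the section is tension-controlled.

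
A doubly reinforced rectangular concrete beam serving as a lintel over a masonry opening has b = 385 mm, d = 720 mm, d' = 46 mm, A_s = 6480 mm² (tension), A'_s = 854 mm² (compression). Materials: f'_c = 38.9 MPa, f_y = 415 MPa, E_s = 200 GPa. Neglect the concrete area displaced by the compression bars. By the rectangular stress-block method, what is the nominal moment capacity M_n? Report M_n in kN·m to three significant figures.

M_n ≈ 1710 kN·m

Assume both tension and compression steel yield.
Net tension couple steel: A_s − A'_s = 5626 mm².
a = (A_s − A'_s) f_y / (0.85 f'_c b) = 2334790/(0.85 × 38.9 × 385) = 183.41 mm.
c = a/β₁ = 183.41/0.772 = 237.58 mm; ε'_s = 0.003(c − d')/c = 0.0024 ≥ f_y/E_s = 0.0021, so compression steel does yield.
M_n = (A_s − A'_s) f_y (d − a/2) + A'_s f_y (d − d') = [2334790 × (720 − 91.705) + 354410 × (720 − 46)] × 10⁻⁶ = 1466.94 + 238.87 = 1705.81 kN·m.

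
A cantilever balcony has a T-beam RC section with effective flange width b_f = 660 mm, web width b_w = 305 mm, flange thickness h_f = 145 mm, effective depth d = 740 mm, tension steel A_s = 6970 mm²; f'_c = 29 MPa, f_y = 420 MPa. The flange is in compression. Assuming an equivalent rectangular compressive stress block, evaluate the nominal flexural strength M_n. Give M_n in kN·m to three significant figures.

Tension: T = A_s f_y = 6970 × 420 = 2927400 N.
Try a within the flange: a = T/(0.85 f'_c b_f) = 2927400/(0.85 × 29 × 660) = 179.94 mm.
a = 179.94 > h_f = 145 mm: the block extends into the web. Split into flange-overhang and web parts.
C_f = 0.85 f'_c (b_f − b_w) h_f = 0.85 × 29 × (660 − 305) × 145 = 1268859 N.
Remaining web compression depth: a_w = (T − C_f)/(0.85 f'_c b_w) = (2927400 − 1268859)/(0.85 × 29 × 305) = 220.60 mm.
M_n = C_f(d − h_f/2) + (T − C_f)(d − a_w/2) = 1268859 × (740 − 72.5) + 1658541 × (740 − 110.3) = 846.96 + 1044.38 = 1891.34 × 10⁶ N·mm.
M_n = 1891.34 kN·m.

M_n ≈ 1890 kN·m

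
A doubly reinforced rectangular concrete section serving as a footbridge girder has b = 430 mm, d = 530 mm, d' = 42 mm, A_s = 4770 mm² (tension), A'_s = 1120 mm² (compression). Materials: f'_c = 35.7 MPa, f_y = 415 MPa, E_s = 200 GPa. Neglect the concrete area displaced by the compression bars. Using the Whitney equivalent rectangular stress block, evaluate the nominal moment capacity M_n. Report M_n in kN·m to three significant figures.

M_n ≈ 942 kN·m

Assume both tension and compression steel yield.
Net tension couple steel: A_s − A'_s = 3650 mm².
a = (A_s − A'_s) f_y / (0.85 f'_c b) = 1514750/(0.85 × 35.7 × 430) = 116.09 mm.
c = a/β₁ = 116.09/0.795 = 146.03 mm; ε'_s = 0.003(c − d')/c = 0.0021 ≥ f_y/E_s = 0.0021, so compression steel does yield.
M_n = (A_s − A'_s) f_y (d − a/2) + A'_s f_y (d − d') = [1514750 × (530 − 58.045) + 464800 × (530 − 42)] × 10⁻⁶ = 714.89 + 226.82 = 941.71 kN·m.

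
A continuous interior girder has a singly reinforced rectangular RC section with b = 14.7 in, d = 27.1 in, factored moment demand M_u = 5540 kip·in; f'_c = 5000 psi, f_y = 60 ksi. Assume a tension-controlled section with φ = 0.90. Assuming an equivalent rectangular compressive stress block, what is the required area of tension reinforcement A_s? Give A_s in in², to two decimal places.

A_s ≈ 4.08 in²

M_n = M_u/φ = 5540/0.90 = 6155.56 kip·in.
From M_n = 0.85 f'_c a b (d − a/2):
a = d − √(d² − 2M_n/(0.85 f'_c b)) = 27.1 − √(27.1² − 2 × 6155.56/(0.85 × 5 × 14.7)) = 3.919 in.
A_s = 0.85 f'_c a b / f_y = 0.85 × 5 × 3.919 × 14.7 / 60 = 4.081 in².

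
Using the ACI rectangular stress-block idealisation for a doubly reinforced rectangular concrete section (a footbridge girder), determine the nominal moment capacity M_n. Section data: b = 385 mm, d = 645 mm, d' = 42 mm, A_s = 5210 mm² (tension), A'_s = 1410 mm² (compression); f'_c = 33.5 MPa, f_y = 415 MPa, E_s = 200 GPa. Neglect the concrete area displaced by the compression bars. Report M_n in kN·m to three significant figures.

M_n ≈ 1260 kN·m

Assume both tension and compression steel yield.
Net tension couple steel: A_s − A'_s = 3800 mm².
a = (A_s − A'_s) f_y / (0.85 f'_c b) = 1577000/(0.85 × 33.5 × 385) = 143.85 mm.
c = a/β₁ = 143.85/0.811 = 177.37 mm; ε'_s = 0.003(c − d')/c = 0.0023 ≥ f_y/E_s = 0.0021, so compression steel does yield.
M_n = (A_s − A'_s) f_y (d − a/2) + A'_s f_y (d − d') = [1577000 × (645 − 71.925) + 585150 × (645 − 42)] × 10⁻⁶ = 903.74 + 352.85 = 1256.59 kN·m.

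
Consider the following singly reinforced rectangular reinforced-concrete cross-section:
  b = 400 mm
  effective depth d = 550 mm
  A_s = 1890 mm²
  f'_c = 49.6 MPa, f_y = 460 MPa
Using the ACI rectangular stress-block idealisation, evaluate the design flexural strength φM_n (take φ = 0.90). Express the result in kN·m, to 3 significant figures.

T = A_s f_y = 1890 × 460 = 869400 N = 869.4 kN.
From C = T: a = T/(0.85 f'_c b) = 869400/(0.85 × 49.6 × 400) = 51.55 mm.
M_n = T(d − a/2) = 869.4 kN × (550 − 25.775) mm = 455.76 kN·m.
φM_n = 0.90 × 455.76 = 410.18 kN·m.

φM_n ≈ 410 kN·m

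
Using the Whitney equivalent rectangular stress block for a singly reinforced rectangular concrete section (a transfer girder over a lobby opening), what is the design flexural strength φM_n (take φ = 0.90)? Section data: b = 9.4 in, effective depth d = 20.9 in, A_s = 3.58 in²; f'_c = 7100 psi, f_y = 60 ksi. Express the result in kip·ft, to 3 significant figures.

φM_n ≈ 306 kip·ft

T = A_s f_y = 3.58 × 60 = 214.8 kips.
a = T/(0.85 f'_c b) = 214.8/(0.85 × 7.1 × 9.4) = 3.786 in.
M_n = T(d − a/2) = 214.8 × (20.9 − 1.893) = 4082.7 kip·in = 4082.7/12 = 340.23 kip·ft.
φM_n = 0.90 × 340.23 = 306.21 kip·ft.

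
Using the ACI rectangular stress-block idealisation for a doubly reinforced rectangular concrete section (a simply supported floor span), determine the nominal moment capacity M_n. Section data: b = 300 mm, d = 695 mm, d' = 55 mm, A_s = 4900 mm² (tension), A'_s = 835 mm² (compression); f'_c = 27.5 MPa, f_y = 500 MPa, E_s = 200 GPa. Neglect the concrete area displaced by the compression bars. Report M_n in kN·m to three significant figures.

M_n ≈ 1390 kN·m

Assume both tension and compression steel yield.
Net tension couple steel: A_s − A'_s = 4065 mm².
a = (A_s − A'_s) f_y / (0.85 f'_c b) = 2032500/(0.85 × 27.5 × 300) = 289.84 mm.
c = a/β₁ = 289.84/0.85 = 340.99 mm; ε'_s = 0.003(c − d')/c = 0.0025 ≥ f_y/E_s = 0.0025, so compression steel does yield.
M_n = (A_s − A'_s) f_y (d − a/2) + A'_s f_y (d − d') = [2032500 × (695 − 144.92) + 417500 × (695 − 55)] × 10⁻⁶ = 1118.04 + 267.20 = 1385.24 kN·m.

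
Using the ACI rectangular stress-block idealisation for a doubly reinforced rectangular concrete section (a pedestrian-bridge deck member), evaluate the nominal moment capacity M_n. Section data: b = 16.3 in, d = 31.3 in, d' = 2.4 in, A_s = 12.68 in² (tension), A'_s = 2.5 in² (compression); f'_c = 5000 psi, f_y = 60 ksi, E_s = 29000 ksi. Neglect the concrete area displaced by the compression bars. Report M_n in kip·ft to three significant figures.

Assume both steels yield.
a = (A_s − A'_s) f_y/(0.85 f'_c b) = (12.68 − 2.5) × 60/(0.85 × 5 × 16.3) = 8.817 in.
c = a/β₁ = 8.817/0.8 = 11.021 in; ε'_s = 0.003(c − d')/c = 0.0023 ≥ ε_y = 0.0021, so the compression steel yields.
M_n = (A_s − A'_s) f_y (d − a/2) + A'_s f_y (d − d') = 610.8 × (31.3 − 4.4085) + 150 × (31.3 − 2.4) = 16425.3 + 4335.0 = 20760.3 kip·in = 20760.3/12 = 1730.03 kip·ft.

M_n ≈ 1730 kip·ft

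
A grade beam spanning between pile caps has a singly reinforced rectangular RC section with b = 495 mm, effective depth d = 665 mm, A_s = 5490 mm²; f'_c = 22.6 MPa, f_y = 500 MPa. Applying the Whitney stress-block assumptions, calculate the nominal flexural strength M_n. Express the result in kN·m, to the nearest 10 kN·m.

T = A_s f_y = 5490 × 500 = 2745000 N = 2745 kN.
From C = T: a = T/(0.85 f'_c b) = 2745000/(0.85 × 22.6 × 495) = 288.68 mm.
M_n = T(d − a/2) = 2745 kN × (665 − 144.34) mm = 1429.21 kN·m.

M_n ≈ 1430 kN·m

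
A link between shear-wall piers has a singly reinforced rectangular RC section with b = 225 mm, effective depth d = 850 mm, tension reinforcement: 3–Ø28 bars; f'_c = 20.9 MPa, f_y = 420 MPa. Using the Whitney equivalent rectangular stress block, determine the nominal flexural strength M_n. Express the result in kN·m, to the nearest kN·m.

A_s = 3 × 616 = 1848 mm².
T = A_s f_y = 1848 × 420 = 776160 N = 776.16 kN.
From C = T: a = T/(0.85 f'_c b) = 776160/(0.85 × 20.9 × 225) = 194.18 mm.
M_n = T(d − a/2) = 776.16 kN × (850 − 97.09) mm = 584.38 kN·m.

M_n ≈ 584 kN·m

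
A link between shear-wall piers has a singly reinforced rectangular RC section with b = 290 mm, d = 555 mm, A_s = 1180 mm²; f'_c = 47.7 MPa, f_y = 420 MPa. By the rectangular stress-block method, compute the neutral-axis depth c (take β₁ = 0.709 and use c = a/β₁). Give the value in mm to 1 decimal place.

c ≈ 59.4 mm

T = A_s f_y = 1180 × 420 = 495600 N = 495.6 kN.
Setting C = 0.85 f'_c a b equal to T: a = 495600/(0.85 × 47.7 × 290) = 42.150 mm.
With β₁ = 0.709, c = a/β₁ = 42.150/0.709 = 59.4 mm.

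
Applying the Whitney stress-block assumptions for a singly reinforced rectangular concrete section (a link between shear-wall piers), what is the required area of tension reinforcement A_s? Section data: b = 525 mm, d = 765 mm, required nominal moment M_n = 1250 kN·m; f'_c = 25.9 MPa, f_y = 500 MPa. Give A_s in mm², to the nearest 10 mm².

A_s ≈ 3640 mm²

With M_n = 0.85 f'_c a b (d − a/2), solve the quadratic for a:
a = d − √(d² − 2M_n/(0.85 f'_c b)) = 765 − √(765² − 2 × 1250×10⁶/(0.85 × 25.9 × 525)) = 157.61 mm.
A_s = 0.85 f'_c a b / f_y = 0.85 × 25.9 × 157.61 × 525 / 500 = 3643.3 mm².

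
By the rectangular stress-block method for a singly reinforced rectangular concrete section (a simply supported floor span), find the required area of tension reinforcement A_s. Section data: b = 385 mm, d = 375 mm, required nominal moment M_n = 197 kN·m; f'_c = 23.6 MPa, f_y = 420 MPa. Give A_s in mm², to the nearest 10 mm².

With M_n = 0.85 f'_c a b (d − a/2), solve the quadratic for a:
a = d − √(d² − 2M_n/(0.85 f'_c b)) = 375 − √(375² − 2 × 197×10⁶/(0.85 × 23.6 × 385)) = 75.65 mm.
A_s = 0.85 f'_c a b / f_y = 0.85 × 23.6 × 75.65 × 385 / 420 = 1391.1 mm².

A_s ≈ 1390 mm²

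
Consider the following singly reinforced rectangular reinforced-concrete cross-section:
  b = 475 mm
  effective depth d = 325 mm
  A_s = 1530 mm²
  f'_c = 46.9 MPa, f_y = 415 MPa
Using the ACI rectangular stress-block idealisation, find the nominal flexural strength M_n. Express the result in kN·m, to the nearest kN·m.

T = A_s f_y = 1530 × 415 = 634950 N = 634.95 kN.
From C = T: a = T/(0.85 f'_c b) = 634950/(0.85 × 46.9 × 475) = 33.53 mm.
M_n = T(d − a/2) = 634.95 kN × (325 − 16.765) mm = 195.71 kN·m.

M_n ≈ 196 kN·m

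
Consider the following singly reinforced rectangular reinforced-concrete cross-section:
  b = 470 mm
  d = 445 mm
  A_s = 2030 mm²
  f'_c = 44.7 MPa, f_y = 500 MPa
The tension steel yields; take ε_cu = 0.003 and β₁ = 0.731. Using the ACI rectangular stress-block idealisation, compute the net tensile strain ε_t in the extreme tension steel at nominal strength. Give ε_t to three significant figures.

ε_t ≈ 0.0142

a = A_s f_y/(0.85 f'_c b) = 56.84 mm.
β₁ = 0.731, so c = a/β₁ = 56.84/0.731 = 77.76 mm.
From the linear strain diagram with ε_cu = 0.003: ε_t = 0.003 (d − c)/c = 0.003 × (445 − 77.76)/77.76 = 0.0142.
Since ε_t ≥ 0.005, the section is tension-controlled.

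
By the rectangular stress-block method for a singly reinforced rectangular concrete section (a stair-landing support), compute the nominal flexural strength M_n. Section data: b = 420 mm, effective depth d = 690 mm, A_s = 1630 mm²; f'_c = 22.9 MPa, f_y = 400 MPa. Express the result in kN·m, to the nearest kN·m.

T = A_s f_y = 1630 × 400 = 652000 N = 652 kN.
From C = T: a = T/(0.85 f'_c b) = 652000/(0.85 × 22.9 × 420) = 79.75 mm.
M_n = T(d − a/2) = 652 kN × (690 − 39.875) mm = 423.88 kN·m.

M_n ≈ 424 kN·m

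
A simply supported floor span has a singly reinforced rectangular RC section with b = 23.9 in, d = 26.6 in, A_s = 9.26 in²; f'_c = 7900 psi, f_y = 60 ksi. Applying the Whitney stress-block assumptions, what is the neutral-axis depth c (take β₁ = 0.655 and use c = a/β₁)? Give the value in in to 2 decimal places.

c ≈ 5.29 in

T = A_s f_y = 9.26 × 60 = 555.6 kips.
a = T/(0.85 f'_c b) = 555.6/(0.85 × 7.9 × 23.9) = 3.4619 in.
With β₁ = 0.655, c = a/β₁ = 3.4619/0.655 = 5.29 in.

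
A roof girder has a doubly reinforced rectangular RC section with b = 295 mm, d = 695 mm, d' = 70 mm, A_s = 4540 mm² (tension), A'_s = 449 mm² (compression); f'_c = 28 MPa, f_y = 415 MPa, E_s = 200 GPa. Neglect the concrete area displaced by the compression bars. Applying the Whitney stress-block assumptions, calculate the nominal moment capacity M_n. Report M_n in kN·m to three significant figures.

Assume both tension and compression steel yield.
Net tension couple steel: A_s − A'_s = 4091 mm².
a = (A_s − A'_s) f_y / (0.85 f'_c b) = 1697765/(0.85 × 28 × 295) = 241.81 mm.
c = a/β₁ = 241.81/0.85 = 284.48 mm; ε'_s = 0.003(c − d')/c = 0.0023 ≥ f_y/E_s = 0.0021, so compression steel does yield.
M_n = (A_s − A'_s) f_y (d − a/2) + A'_s f_y (d − d') = [1697765 × (695 − 120.905) + 186335 × (695 − 70)] × 10⁻⁶ = 974.68 + 116.46 = 1091.14 kN·m.

M_n ≈ 1090 kN·m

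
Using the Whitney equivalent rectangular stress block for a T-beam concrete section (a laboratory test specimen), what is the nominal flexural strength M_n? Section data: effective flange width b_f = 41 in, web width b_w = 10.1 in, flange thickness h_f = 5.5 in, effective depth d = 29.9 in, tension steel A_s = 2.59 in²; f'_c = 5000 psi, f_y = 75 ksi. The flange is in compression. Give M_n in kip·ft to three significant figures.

M_n ≈ 475 kip·ft

Tension: T = A_s f_y = 2.59 × 75 = 194.25 kips.
Try a within the flange: a = T/(0.85 f'_c b_f) = 194.25/(0.85 × 5 × 41) = 1.115 in.
Since a = 1.115 ≤ h_f = 5.5 in, the stress block lies entirely in the flange; analyse as a rectangular beam of width b_f.
M_n = T(d − a/2) = 194.25 × (29.9 − 0.5575) = 5699.8 kip·in.
M_n = 5699.8/12 = 474.98 kip·ft.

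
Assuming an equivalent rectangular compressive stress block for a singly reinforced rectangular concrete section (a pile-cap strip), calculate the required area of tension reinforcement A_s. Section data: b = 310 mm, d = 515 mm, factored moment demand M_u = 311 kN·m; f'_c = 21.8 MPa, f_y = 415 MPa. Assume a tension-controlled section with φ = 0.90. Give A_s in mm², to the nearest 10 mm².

M_n = M_u/φ = 311/0.90 = 345.556 kN·m.
With M_n = 0.85 f'_c a b (d − a/2), solve the quadratic for a:
a = d − √(d² − 2M_n/(0.85 f'_c b)) = 515 − √(515² − 2 × 345.556×10⁶/(0.85 × 21.8 × 310)) = 134.33 mm.
A_s = 0.85 f'_c a b / f_y = 0.85 × 21.8 × 134.33 × 310 / 415 = 1859.4 mm².

A_s ≈ 1860 mm²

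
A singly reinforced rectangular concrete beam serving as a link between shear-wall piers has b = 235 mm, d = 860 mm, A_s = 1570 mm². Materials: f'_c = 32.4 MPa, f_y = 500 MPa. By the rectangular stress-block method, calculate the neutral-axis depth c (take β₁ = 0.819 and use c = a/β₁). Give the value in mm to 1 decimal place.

c ≈ 148.1 mm

T = A_s f_y = 1570 × 500 = 785000 N = 785 kN.
Setting C = 0.85 f'_c a b equal to T: a = 785000/(0.85 × 32.4 × 235) = 121.294 mm.
With β₁ = 0.819, c = a/β₁ = 121.294/0.819 = 148.1 mm.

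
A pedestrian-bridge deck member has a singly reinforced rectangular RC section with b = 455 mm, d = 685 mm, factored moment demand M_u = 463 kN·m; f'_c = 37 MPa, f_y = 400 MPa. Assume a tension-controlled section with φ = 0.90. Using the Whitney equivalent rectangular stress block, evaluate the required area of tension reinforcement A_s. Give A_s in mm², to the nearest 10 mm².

A_s ≈ 1960 mm²

M_n = M_u/φ = 463/0.90 = 514.444 kN·m.
With M_n = 0.85 f'_c a b (d − a/2), solve the quadratic for a:
a = d − √(d² − 2M_n/(0.85 f'_c b)) = 685 − √(685² − 2 × 514.444×10⁶/(0.85 × 37 × 455)) = 54.66 mm.
A_s = 0.85 f'_c a b / f_y = 0.85 × 37 × 54.66 × 455 / 400 = 1955.4 mm².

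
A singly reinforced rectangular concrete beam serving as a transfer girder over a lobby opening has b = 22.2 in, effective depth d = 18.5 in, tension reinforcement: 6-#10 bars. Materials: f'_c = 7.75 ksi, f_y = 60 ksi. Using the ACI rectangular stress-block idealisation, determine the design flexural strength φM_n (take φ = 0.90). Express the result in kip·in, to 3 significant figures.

φM_n ≈ 6970 kip·in

A_s = 6 × 1.27 = 7.62 in².
T = A_s f_y = 7.62 × 60 = 457.2 kips.
a = T/(0.85 f'_c b) = 457.2/(0.85 × 7.75 × 22.2) = 3.126 in.
M_n = T(d − a/2) = 457.2 × (18.5 − 1.563) = 7743.6 kip·in.
φM_n = 0.90 × 7743.6 = 6969.2 kip·in.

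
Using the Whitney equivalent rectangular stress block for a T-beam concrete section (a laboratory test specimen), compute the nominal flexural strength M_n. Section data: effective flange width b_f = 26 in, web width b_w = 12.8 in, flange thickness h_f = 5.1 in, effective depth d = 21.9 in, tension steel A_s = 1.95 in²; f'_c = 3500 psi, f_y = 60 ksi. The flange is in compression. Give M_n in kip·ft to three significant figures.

Tension: T = A_s f_y = 1.95 × 60 = 117 kips.
Try a within the flange: a = T/(0.85 f'_c b_f) = 117/(0.85 × 3.5 × 26) = 1.513 in.
Since a = 1.513 ≤ h_f = 5.1 in, the stress block lies entirely in the flange; analyse as a rectangular beam of width b_f.
M_n = T(d − a/2) = 117 × (21.9 − 0.7565) = 2473.8 kip·in.
M_n = 2473.8/12 = 206.15 kip·ft.

M_n ≈ 206 kip·ft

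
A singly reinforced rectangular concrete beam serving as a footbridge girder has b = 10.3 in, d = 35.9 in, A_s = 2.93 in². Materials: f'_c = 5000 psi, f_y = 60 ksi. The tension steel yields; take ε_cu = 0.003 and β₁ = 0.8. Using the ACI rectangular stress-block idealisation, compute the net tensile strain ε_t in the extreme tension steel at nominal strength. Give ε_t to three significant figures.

ε_t ≈ 0.0185

a = A_s f_y/(0.85 f'_c b) = 4.016 in.
β₁ = 0.8, so c = a/β₁ = 4.016/0.8 = 5.020 in.
From the linear strain diagram with ε_cu = 0.003: ε_t = 0.003 (d − c)/c = 0.003 × (35.9 − 5.020)/5.020 = 0.0185.
Since ε_t ≥ 0.005, the section is tension-controlled.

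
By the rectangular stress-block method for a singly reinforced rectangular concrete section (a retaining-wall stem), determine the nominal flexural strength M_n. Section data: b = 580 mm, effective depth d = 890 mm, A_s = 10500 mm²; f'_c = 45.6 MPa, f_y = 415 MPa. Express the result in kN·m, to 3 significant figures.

M_n ≈ 3460 kN·m

T = A_s f_y = 10500 × 415 = 4357500 N = 4357.5 kN.
From C = T: a = T/(0.85 f'_c b) = 4357500/(0.85 × 45.6 × 580) = 193.83 mm.
M_n = T(d − a/2) = 4357.5 kN × (890 − 96.915) mm = 3455.87 kN·m.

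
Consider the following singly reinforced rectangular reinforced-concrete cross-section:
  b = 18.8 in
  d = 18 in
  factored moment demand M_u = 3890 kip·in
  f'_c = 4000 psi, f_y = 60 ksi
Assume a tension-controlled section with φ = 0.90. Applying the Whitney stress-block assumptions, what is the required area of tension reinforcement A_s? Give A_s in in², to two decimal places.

M_n = M_u/φ = 3890/0.90 = 4322.22 kip·in.
From M_n = 0.85 f'_c a b (d − a/2):
a = d − √(d² − 2M_n/(0.85 f'_c b)) = 18 − √(18² − 2 × 4322.22/(0.85 × 4 × 18.8)) = 4.261 in.
A_s = 0.85 f'_c a b / f_y = 0.85 × 4 × 4.261 × 18.8 / 60 = 4.539 in².

A_s ≈ 4.54 in²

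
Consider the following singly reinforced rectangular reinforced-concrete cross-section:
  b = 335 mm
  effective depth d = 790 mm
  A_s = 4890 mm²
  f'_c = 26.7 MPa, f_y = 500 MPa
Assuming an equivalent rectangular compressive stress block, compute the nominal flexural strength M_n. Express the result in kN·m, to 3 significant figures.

T = A_s f_y = 4890 × 500 = 2445000 N = 2445 kN.
From C = T: a = T/(0.85 f'_c b) = 2445000/(0.85 × 26.7 × 335) = 321.59 mm.
M_n = T(d − a/2) = 2445 kN × (790 − 160.795) mm = 1538.41 kN·m.

M_n ≈ 1540 kN·m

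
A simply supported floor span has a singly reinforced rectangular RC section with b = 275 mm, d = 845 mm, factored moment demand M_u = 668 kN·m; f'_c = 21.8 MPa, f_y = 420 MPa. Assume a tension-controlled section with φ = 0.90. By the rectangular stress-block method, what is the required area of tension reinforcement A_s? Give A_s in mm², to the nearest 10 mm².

A_s ≈ 2360 mm²

M_n = M_u/φ = 668/0.90 = 742.222 kN·m.
With M_n = 0.85 f'_c a b (d − a/2), solve the quadratic for a:
a = d − √(d² − 2M_n/(0.85 f'_c b)) = 845 − √(845² − 2 × 742.222×10⁶/(0.85 × 21.8 × 275)) = 194.83 mm.
A_s = 0.85 f'_c a b / f_y = 0.85 × 21.8 × 194.83 × 275 / 420 = 2363.8 mm².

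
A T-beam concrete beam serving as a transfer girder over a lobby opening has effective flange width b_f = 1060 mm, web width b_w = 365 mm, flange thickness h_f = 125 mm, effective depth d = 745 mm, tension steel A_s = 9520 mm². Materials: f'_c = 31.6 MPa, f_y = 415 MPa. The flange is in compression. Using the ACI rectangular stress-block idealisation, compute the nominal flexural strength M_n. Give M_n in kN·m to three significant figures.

M_n ≈ 2660 kN·m

Tension: T = A_s f_y = 9520 × 415 = 3950800 N.
Try a within the flange: a = T/(0.85 f'_c b_f) = 3950800/(0.85 × 31.6 × 1060) = 138.76 mm.
a = 138.76 > h_f = 125 mm: the block extends into the web. Split into flange-overhang and web parts.
C_f = 0.85 f'_c (b_f − b_w) h_f = 0.85 × 31.6 × (1060 − 365) × 125 = 2333463 N.
Remaining web compression depth: a_w = (T − C_f)/(0.85 f'_c b_w) = (3950800 − 2333463)/(0.85 × 31.6 × 365) = 164.97 mm.
M_n = C_f(d − h_f/2) + (T − C_f)(d − a_w/2) = 2333463 × (745 − 62.5) + 1617337 × (745 − 82.485) = 1592.59 + 1071.51 = 2664.10 × 10⁶ N·mm.
M_n = 2664.10 kN·m.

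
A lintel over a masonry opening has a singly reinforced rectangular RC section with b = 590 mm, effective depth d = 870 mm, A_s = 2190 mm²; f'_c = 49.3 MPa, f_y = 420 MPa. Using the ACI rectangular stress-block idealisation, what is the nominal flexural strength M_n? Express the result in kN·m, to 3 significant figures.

M_n ≈ 783 kN·m

T = A_s f_y = 2190 × 420 = 919800 N = 919.8 kN.
From C = T: a = T/(0.85 f'_c b) = 919800/(0.85 × 49.3 × 590) = 37.20 mm.
M_n = T(d − a/2) = 919.8 kN × (870 − 18.6) mm = 783.12 kN·m.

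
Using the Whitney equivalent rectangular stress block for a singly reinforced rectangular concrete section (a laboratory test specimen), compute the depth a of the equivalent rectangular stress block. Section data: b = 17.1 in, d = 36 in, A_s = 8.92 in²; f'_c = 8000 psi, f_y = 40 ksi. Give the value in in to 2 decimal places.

T = A_s f_y = 8.92 × 40 = 356.8 kips.
a = T/(0.85 f'_c b) = 356.8/(0.85 × 8 × 17.1) = 3.07 in.

a ≈ 3.07 in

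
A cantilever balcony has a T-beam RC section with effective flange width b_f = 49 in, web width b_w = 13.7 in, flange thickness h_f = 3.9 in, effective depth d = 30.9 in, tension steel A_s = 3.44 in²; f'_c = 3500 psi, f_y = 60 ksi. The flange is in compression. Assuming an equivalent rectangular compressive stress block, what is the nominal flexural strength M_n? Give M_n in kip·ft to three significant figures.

M_n ≈ 519 kip·ft

Tension: T = A_s f_y = 3.44 × 60 = 206.4 kips.
Try a within the flange: a = T/(0.85 f'_c b_f) = 206.4/(0.85 × 3.5 × 49) = 1.416 in.
Since a = 1.416 ≤ h_f = 3.9 in, the stress block lies entirely in the flange; analyse as a rectangular beam of width b_f.
M_n = T(d − a/2) = 206.4 × (30.9 − 0.708) = 6231.6 kip·in.
M_n = 6231.6/12 = 519.30 kip·ft.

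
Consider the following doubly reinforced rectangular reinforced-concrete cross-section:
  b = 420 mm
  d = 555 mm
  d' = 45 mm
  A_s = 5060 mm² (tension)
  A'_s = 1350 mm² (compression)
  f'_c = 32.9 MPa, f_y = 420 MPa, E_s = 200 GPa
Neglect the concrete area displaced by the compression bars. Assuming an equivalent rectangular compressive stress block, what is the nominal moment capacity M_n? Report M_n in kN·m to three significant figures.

M_n ≈ 1050 kN·m

Assume both tension and compression steel yield.
Net tension couple steel: A_s − A'_s = 3710 mm².
a = (A_s − A'_s) f_y / (0.85 f'_c b) = 1558200/(0.85 × 32.9 × 420) = 132.67 mm.
c = a/β₁ = 132.67/0.815 = 162.79 mm; ε'_s = 0.003(c − d')/c = 0.0022 ≥ f_y/E_s = 0.0021, so compression steel does yield.
M_n = (A_s − A'_s) f_y (d − a/2) + A'_s f_y (d − d') = [1558200 × (555 − 66.335) + 567000 × (555 − 45)] × 10⁻⁶ = 761.44 + 289.17 = 1050.61 kN·m.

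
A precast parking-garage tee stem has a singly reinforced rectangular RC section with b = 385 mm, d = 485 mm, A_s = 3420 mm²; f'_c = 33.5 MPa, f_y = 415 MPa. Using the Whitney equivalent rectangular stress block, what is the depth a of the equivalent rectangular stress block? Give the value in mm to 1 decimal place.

T = A_s f_y = 3420 × 415 = 1419300 N = 1419.3 kN.
Setting C = 0.85 f'_c a b equal to T: a = 1419300/(0.85 × 33.5 × 385) = 129.5 mm.

a ≈ 129.5 mm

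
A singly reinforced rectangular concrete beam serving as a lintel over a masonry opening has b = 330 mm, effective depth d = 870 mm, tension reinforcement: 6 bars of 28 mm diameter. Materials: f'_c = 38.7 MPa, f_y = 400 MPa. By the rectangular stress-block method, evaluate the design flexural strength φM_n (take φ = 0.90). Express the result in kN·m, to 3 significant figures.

φM_n ≈ 1070 kN·m

A_s = 6 × 616 = 3696 mm².
T = A_s f_y = 3696 × 400 = 1478400 N = 1478.4 kN.
From C = T: a = T/(0.85 f'_c b) = 1478400/(0.85 × 38.7 × 330) = 136.19 mm.
M_n = T(d − a/2) = 1478.4 kN × (870 − 68.095) mm = 1185.54 kN·m.
φM_n = 0.90 × 1185.54 = 1066.99 kN·m.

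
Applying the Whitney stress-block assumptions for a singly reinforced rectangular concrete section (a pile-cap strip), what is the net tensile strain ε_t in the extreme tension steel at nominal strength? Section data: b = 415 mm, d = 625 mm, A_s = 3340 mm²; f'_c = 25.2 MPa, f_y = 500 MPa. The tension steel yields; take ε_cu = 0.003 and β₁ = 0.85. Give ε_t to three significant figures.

a = A_s f_y/(0.85 f'_c b) = 187.87 mm.
β₁ = 0.85, so c = a/β₁ = 187.87/0.85 = 221.02 mm.
From the linear strain diagram with ε_cu = 0.003: ε_t = 0.003 (d − c)/c = 0.003 × (625 − 221.02)/221.02 = 0.00548.
Since ε_t ≥ 0.005, the section is tension-controlled.

ε_t ≈ 0.00548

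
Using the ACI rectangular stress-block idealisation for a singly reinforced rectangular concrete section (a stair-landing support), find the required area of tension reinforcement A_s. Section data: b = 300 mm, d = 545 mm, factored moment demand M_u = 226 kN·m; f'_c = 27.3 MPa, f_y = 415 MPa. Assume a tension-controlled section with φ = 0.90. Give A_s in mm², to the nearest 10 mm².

A_s ≈ 1190 mm²

M_n = M_u/φ = 226/0.90 = 251.111 kN·m.
With M_n = 0.85 f'_c a b (d − a/2), solve the quadratic for a:
a = d − √(d² − 2M_n/(0.85 f'_c b)) = 545 − √(545² − 2 × 251.111×10⁶/(0.85 × 27.3 × 300)) = 70.78 mm.
A_s = 0.85 f'_c a b / f_y = 0.85 × 27.3 × 70.78 × 300 / 415 = 1187.3 mm².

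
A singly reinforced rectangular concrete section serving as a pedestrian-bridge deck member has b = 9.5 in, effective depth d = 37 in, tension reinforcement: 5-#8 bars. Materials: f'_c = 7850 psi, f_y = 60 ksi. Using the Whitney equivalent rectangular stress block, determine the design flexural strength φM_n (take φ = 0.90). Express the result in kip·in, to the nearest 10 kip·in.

φM_n ≈ 7490 kip·in

A_s = 5 × 0.79 = 3.95 in².
T = A_s f_y = 3.95 × 60 = 237 kips.
a = T/(0.85 f'_c b) = 237/(0.85 × 7.85 × 9.5) = 3.739 in.
M_n = T(d − a/2) = 237 × (37 − 1.8695) = 8325.9 kip·in.
φM_n = 0.90 × 8325.9 = 7493.3 kip·in.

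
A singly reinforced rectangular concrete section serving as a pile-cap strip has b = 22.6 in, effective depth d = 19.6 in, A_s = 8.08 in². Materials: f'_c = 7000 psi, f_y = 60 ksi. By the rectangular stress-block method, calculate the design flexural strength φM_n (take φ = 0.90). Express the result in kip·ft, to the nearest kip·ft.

φM_n ≈ 647 kip·ft

T = A_s f_y = 8.08 × 60 = 484.8 kips.
a = T/(0.85 f'_c b) = 484.8/(0.85 × 7 × 22.6) = 3.605 in.
M_n = T(d − a/2) = 484.8 × (19.6 − 1.8025) = 8628.2 kip·in = 8628.2/12 = 719.02 kip·ft.
φM_n = 0.90 × 719.02 = 647.12 kip·ft.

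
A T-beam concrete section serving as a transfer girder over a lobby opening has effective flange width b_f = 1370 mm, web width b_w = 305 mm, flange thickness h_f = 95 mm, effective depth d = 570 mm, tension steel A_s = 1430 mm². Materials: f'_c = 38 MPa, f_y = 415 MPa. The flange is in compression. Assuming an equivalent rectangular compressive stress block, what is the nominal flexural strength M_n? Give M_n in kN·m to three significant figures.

M_n ≈ 334 kN·m

Tension: T = A_s f_y = 1430 × 415 = 593450 N.
Try a within the flange: a = T/(0.85 f'_c b_f) = 593450/(0.85 × 38 × 1370) = 13.41 mm.
Since a = 13.41 ≤ h_f = 95 mm, the stress block lies entirely in the flange; analyse as a rectangular beam of width b_f.
M_n = T(d − a/2) = 593450 × (570 − 6.705) = 334.29 × 10⁶ N·mm.
M_n = 334.29 kN·m.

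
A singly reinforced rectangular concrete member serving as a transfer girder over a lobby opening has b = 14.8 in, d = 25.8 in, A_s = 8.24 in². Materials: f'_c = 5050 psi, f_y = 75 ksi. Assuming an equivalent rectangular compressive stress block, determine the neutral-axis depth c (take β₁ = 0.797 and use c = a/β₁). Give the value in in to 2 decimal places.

c ≈ 12.21 in

T = A_s f_y = 8.24 × 75 = 618 kips.
a = T/(0.85 f'_c b) = 618/(0.85 × 5.05 × 14.8) = 9.7278 in.
With β₁ = 0.797, c = a/β₁ = 9.7278/0.797 = 12.21 in.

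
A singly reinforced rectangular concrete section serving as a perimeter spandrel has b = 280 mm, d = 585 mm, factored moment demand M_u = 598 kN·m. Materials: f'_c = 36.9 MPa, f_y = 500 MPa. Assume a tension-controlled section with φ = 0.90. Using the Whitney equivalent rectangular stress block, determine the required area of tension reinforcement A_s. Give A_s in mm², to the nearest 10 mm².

A_s ≈ 2600 mm²

M_n = M_u/φ = 598/0.90 = 664.444 kN·m.
With M_n = 0.85 f'_c a b (d − a/2), solve the quadratic for a:
a = d − √(d² − 2M_n/(0.85 f'_c b)) = 585 − √(585² − 2 × 664.444×10⁶/(0.85 × 36.9 × 280)) = 148.07 mm.
A_s = 0.85 f'_c a b / f_y = 0.85 × 36.9 × 148.07 × 280 / 500 = 2600.8 mm².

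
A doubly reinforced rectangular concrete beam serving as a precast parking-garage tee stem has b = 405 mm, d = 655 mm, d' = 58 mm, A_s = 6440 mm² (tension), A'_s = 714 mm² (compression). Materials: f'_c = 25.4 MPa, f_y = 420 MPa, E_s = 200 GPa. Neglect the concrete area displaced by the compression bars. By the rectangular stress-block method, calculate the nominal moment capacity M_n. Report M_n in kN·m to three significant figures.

Assume both tension and compression steel yield.
Net tension couple steel: A_s − A'_s = 5726 mm².
a = (A_s − A'_s) f_y / (0.85 f'_c b) = 2404920/(0.85 × 25.4 × 405) = 275.04 mm.
c = a/β₁ = 275.04/0.85 = 323.58 mm; ε'_s = 0.003(c − d')/c = 0.0025 ≥ f_y/E_s = 0.0021, so compression steel does yield.
M_n = (A_s − A'_s) f_y (d − a/2) + A'_s f_y (d − d') = [2404920 × (655 − 137.52) + 299880 × (655 − 58)] × 10⁻⁶ = 1244.50 + 179.03 = 1423.53 kN·m.

M_n ≈ 1420 kN·m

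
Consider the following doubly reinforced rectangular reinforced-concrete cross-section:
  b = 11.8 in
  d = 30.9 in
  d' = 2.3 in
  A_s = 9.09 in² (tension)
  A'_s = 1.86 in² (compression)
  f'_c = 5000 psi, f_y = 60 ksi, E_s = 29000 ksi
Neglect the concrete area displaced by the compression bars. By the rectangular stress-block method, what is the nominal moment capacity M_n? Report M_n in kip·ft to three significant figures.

M_n ≈ 1230 kip·ft

Assume both steels yield.
a = (A_s − A'_s) f_y/(0.85 f'_c b) = (9.09 − 1.86) × 60/(0.85 × 5 × 11.8) = 8.650 in.
c = a/β₁ = 8.650/0.8 = 10.813 in; ε'_s = 0.003(c − d')/c = 0.0024 ≥ ε_y = 0.0021, so the compression steel yields.
M_n = (A_s − A'_s) f_y (d − a/2) + A'_s f_y (d − d') = 433.8 × (30.9 − 4.325) + 111.6 × (30.9 − 2.3) = 11528.2 + 3191.8 = 14720.0 kip·in = 14720.0/12 = 1226.67 kip·ft.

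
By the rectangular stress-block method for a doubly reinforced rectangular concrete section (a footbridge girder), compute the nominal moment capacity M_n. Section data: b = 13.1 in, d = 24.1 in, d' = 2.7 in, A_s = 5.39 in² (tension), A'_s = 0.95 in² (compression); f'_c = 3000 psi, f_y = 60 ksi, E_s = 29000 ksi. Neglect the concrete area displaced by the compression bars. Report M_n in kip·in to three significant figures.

Assume both steels yield.
a = (A_s − A'_s) f_y/(0.85 f'_c b) = (5.39 − 0.95) × 60/(0.85 × 3 × 13.1) = 7.975 in.
c = a/β₁ = 7.975/0.85 = 9.382 in; ε'_s = 0.003(c − d')/c = 0.0021 ≥ ε_y = 0.0021, so the compression steel yields.
M_n = (A_s − A'_s) f_y (d − a/2) + A'_s f_y (d − d') = 266.4 × (24.1 − 3.9875) + 57 × (24.1 − 2.7) = 5358.0 + 1219.8 = 6577.8 kip·in.

M_n ≈ 6580 kip·in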